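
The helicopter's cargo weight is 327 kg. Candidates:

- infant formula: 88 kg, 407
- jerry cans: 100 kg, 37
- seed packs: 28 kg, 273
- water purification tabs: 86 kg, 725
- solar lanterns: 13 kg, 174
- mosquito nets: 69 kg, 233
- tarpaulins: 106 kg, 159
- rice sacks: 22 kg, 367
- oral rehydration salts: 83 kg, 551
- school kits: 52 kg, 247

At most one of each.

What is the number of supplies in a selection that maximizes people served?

Optimal total is 2497.
One optimal bundle: infant formula + seed packs + water purification tabs + solar lanterns + rice sacks + oral rehydration salts (320 kg).
Every optimal selection uses 6 supplies.

6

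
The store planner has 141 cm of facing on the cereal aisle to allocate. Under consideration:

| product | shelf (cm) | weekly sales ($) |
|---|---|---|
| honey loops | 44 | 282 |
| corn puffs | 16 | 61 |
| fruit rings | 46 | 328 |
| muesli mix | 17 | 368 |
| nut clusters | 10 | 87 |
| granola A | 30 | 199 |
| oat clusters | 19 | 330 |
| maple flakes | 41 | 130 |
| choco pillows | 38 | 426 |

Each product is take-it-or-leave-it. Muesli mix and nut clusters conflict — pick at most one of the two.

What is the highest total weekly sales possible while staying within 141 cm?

Density check — muesli mix 21.65, oat clusters 17.37, choco pillows 11.21, nut clusters 8.70 are the best per cm.
Corn puffs + fruit rings + muesli mix + oat clusters + choco pillows uses 136 of the 141 cm and totals 1513.
The spare 5 cm is too small for any remaining product, and no feasible exchange beats 1513.

1513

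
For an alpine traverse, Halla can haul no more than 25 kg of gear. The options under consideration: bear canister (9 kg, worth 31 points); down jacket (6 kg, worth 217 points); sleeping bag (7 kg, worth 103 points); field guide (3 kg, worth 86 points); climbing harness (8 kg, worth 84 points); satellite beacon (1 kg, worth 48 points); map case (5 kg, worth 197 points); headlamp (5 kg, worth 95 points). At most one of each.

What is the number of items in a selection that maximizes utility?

Optimal total is 660.
down jacket + sleeping bag + satellite beacon + map case + headlamp hits 660 at 24 kg.
Every optimal selection uses 5 items.

5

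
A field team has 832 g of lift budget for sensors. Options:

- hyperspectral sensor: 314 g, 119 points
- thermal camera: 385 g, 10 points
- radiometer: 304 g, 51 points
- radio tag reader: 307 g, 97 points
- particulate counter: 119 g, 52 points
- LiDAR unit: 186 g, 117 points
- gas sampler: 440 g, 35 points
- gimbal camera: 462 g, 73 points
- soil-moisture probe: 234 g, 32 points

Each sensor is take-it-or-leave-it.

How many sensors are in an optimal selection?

The maximum data value within 832 g is 333.
hyperspectral sensor + radio tag reader + LiDAR unit hits 333 at 807 g.
Every optimal selection uses 3 sensors.

3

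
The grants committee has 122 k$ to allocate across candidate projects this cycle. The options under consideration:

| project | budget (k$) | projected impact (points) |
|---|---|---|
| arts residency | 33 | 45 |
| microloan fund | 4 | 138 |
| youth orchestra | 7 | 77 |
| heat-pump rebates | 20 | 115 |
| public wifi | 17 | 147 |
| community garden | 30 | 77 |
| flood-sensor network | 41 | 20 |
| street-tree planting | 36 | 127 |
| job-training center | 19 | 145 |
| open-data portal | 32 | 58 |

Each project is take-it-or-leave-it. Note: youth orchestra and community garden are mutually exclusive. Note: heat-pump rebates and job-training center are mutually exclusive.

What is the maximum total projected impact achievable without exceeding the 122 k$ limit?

By projected impact per k$: microloan fund 34.50, youth orchestra 11.00, public wifi 8.65 lead.
Best packing: microloan fund + youth orchestra + public wifi + street-tree planting + job-training center + open-data portal — 115 k$, 692 total.

692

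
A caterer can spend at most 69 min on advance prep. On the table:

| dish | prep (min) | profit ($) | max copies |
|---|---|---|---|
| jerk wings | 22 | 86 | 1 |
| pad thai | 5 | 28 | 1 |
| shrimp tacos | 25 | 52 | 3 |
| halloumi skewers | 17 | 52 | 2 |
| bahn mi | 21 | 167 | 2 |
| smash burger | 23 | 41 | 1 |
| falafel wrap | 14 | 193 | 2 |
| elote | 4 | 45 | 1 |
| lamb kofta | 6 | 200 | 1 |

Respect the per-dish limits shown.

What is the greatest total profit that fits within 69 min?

826

Pad thai + bahn mi + 2×falafel wrap + elote + lamb kofta uses 64 of the 69 min and totals 826.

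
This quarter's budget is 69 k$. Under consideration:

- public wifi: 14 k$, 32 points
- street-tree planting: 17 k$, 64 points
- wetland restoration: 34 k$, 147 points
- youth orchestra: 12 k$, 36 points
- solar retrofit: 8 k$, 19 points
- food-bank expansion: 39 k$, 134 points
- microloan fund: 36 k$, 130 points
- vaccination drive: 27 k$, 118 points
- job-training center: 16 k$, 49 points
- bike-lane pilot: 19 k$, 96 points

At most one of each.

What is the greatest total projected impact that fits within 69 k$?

292

Greedy by ratio would take street-tree planting + vaccination drive + bike-lane pilot: 63 k$ used, total 278.
Dropping street-tree planting and vaccination drive frees 44 k$; slotting in wetland restoration + job-training center (50 k$) lifts the total to 292 at 69 k$.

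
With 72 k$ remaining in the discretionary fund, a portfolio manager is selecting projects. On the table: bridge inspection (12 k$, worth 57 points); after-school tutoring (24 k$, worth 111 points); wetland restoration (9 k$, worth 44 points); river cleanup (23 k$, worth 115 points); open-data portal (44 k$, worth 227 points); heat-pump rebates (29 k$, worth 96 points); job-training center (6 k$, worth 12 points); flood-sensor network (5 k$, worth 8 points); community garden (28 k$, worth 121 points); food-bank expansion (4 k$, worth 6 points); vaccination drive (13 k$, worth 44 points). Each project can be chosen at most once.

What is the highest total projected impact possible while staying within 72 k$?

Density check — open-data portal 5.16, river cleanup 5.00, wetland restoration 4.89 are the best per k$.
River cleanup + open-data portal + flood-sensor network uses 72 of the 72 k$ and totals 350.
Nothing else within 72 k$ beats 350.

350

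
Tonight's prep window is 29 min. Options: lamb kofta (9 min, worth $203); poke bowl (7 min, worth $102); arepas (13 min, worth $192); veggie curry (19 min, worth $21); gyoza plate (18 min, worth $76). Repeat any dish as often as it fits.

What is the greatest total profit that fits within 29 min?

609

3×lamb kofta uses 27 of the 29 min and totals 609.
That's the maximum — no swap from here does better than 609.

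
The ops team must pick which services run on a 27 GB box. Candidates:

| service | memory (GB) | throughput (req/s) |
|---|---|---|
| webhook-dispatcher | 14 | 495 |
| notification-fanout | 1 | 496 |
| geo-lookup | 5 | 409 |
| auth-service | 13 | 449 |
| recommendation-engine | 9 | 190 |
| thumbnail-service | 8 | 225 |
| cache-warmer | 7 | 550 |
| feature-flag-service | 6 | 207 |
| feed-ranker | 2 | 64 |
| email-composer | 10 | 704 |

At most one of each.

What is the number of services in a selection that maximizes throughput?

Best achievable throughput is 2223.
One optimal bundle: notification-fanout + geo-lookup + cache-warmer + feed-ranker + email-composer (25 GB).
All optima have 5 services.

5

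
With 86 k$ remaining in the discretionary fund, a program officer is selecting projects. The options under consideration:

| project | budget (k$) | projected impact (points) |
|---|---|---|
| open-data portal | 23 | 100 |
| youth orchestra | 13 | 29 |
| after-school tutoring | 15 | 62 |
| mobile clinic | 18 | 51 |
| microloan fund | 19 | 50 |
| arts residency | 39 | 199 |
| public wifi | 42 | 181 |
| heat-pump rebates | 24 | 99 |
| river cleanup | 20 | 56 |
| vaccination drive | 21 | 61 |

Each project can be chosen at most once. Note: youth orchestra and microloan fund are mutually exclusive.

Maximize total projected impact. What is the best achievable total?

398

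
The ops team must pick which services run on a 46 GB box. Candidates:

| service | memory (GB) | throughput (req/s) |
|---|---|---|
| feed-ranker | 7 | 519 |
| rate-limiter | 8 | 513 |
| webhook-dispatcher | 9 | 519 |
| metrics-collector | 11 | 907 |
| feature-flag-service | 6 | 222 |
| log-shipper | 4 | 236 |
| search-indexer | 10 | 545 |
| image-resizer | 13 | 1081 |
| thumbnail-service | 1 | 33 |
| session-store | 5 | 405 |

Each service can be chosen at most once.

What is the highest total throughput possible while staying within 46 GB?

3464

By throughput per GB: image-resizer 83.15, metrics-collector 82.45, session-store 81.00, feed-ranker 74.14 lead.
Filling by ratio: feed-ranker + rate-limiter + metrics-collector + image-resizer + thumbnail-service + session-store for 3458, with 1 GB left unused.
Dropping rate-limiter frees 8 GB; slotting in webhook-dispatcher (9 GB) lifts the total to 3464 at 46 GB.
The closest alternative, feed-ranker + rate-limiter + metrics-collector + image-resizer + thumbnail-service + session-store, reaches only 3458.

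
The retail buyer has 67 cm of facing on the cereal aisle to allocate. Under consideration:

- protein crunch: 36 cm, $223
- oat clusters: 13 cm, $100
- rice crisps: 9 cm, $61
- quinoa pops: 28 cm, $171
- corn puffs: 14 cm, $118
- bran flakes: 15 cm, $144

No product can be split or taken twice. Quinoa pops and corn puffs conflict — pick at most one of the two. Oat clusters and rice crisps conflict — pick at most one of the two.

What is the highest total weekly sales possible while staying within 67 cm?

485

By weekly sales per cm: bran flakes 9.60, corn puffs 8.43, oat clusters 7.69 lead.
Protein crunch + corn puffs + bran flakes uses 65 of the 67 cm and totals 485.
Nothing else feasible within 67 cm beats 485.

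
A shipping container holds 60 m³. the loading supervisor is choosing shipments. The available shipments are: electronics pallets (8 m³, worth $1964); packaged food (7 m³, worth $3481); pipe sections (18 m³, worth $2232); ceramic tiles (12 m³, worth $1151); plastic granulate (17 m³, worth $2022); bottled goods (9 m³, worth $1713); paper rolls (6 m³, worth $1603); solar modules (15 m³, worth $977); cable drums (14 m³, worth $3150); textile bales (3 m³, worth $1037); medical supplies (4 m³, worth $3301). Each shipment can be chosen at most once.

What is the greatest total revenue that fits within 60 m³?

16768

Filling by ratio: electronics pallets + packaged food + bottled goods + paper rolls + cable drums + textile bales + medical supplies for 16249, with 9 m³ left unused.
Replace bottled goods with pipe sections: the trade gains 519 net, giving 16768 at 60 m³.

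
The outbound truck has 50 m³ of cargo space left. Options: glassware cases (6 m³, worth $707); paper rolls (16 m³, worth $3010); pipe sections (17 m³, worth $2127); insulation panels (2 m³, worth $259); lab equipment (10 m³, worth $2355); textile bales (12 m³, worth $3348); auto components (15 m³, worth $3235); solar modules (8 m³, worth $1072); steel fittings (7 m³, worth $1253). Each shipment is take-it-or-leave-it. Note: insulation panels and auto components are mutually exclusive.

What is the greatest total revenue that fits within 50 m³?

Glassware cases + lab equipment + textile bales + auto components + steel fittings uses 50 of the 50 m³ and totals 10898.
Nothing else feasible within 50 m³ beats 10898.

10898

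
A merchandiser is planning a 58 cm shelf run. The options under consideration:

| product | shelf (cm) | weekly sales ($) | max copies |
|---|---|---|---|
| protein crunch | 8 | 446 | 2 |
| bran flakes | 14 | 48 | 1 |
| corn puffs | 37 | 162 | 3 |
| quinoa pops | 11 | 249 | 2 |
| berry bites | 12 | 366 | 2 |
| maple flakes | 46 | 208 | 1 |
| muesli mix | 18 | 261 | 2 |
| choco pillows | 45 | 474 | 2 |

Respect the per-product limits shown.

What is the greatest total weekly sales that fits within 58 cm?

Ranking by ratio (weekly sales/cm): protein crunch 55.75, berry bites 30.50, quinoa pops 22.64, muesli mix 14.50.
Filling by ratio: 2×protein crunch + quinoa pops + 2×berry bites for 1873, with 7 cm left unused.
Dropping quinoa pops frees 11 cm; slotting in muesli mix (18 cm) lifts the total to 1885 at 58 cm.
Nothing else within 58 cm beats 1885.

1885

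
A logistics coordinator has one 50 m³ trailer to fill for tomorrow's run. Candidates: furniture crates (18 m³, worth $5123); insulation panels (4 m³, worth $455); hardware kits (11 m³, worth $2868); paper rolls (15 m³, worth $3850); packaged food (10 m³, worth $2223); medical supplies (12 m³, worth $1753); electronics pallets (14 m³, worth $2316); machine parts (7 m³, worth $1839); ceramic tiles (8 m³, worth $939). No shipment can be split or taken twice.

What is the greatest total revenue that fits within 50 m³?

Ranking by ratio (revenue/m³): furniture crates 284.61, machine parts 262.71, hardware kits 260.73.
A density-first pass picks furniture crates + insulation panels + hardware kits + packaged food + machine parts — 12508 at 50 m³.
The 15 m³ tied up in insulation panels and hardware kits is better spent on paper rolls — total rises to 13035 (50 m³).
Runner-up furniture crates + insulation panels + hardware kits + packaged food + machine parts tops out at 12508.

13035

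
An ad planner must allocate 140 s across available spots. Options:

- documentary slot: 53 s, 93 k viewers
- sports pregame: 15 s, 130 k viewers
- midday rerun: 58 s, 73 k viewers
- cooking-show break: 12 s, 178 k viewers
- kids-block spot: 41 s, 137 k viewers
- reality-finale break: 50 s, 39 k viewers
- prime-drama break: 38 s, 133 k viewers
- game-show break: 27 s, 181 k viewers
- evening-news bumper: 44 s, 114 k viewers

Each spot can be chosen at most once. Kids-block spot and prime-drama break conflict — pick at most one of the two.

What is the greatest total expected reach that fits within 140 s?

740

Taking sports pregame + cooking-show break + kids-block spot + game-show break + evening-news bumper: 139 s used, 740 in expected reach.
An exhaustive check of the 512 subsets confirms 740.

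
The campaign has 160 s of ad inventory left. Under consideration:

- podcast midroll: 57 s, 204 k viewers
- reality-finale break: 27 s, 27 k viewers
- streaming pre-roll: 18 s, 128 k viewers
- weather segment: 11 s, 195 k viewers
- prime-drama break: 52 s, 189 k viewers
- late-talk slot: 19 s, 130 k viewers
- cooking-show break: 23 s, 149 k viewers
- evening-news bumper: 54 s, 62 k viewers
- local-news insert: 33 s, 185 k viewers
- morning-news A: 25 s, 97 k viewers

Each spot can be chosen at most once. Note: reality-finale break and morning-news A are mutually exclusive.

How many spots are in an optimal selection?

Optimal total is 976.
For example streaming pre-roll + weather segment + prime-drama break + late-talk slot + cooking-show break + local-news insert achieves it, using 156 s.
Any selection reaching 976 contains exactly 6 spots.

6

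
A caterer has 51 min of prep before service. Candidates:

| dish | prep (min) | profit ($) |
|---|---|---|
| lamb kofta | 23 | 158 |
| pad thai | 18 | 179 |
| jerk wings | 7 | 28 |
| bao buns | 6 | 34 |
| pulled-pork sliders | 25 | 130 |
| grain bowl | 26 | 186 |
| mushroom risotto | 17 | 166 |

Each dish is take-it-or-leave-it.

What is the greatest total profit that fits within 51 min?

Density check — pad thai 9.94, mushroom risotto 9.76, grain bowl 7.15 are the best per min.
The ratio ordering already packs tightly: pad thai + jerk wings + bao buns + mushroom risotto, 48 min, 407.
Next best is pad thai + bao buns + grain bowl at 399 (50 min) — short by 8.

407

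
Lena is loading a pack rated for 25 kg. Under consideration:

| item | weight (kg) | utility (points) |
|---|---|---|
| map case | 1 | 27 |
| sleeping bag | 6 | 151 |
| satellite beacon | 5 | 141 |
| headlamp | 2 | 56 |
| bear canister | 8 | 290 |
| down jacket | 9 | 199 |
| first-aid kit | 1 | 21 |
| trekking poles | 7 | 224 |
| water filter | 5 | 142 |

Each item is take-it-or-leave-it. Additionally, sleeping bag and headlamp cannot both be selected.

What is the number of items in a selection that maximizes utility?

Best achievable utility is 797.
For example satellite beacon + bear canister + trekking poles + water filter achieves it, using 25 kg.
Every optimal selection uses 4 items.

4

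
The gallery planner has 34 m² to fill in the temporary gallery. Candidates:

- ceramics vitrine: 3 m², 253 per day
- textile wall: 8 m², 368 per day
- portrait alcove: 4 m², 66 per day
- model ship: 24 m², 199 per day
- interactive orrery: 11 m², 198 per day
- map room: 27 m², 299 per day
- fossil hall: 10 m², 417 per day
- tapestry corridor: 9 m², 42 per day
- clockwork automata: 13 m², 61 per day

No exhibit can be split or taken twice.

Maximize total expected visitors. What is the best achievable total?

Ceramics vitrine + textile wall + interactive orrery + fossil hall uses 32 of the 34 m² and totals 1236.
That's the maximum — no swap from here does better than 1236.

1236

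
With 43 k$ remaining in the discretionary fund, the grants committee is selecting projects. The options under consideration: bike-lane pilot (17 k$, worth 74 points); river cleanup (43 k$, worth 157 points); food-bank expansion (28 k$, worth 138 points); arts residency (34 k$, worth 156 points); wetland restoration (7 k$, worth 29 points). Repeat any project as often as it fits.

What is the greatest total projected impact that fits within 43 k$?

196

Ranking by ratio (projected impact/k$): food-bank expansion 4.93, arts residency 4.59, bike-lane pilot 4.35.
The ratio ordering already packs tightly: food-bank expansion + 2×wetland restoration, 42 k$, 196.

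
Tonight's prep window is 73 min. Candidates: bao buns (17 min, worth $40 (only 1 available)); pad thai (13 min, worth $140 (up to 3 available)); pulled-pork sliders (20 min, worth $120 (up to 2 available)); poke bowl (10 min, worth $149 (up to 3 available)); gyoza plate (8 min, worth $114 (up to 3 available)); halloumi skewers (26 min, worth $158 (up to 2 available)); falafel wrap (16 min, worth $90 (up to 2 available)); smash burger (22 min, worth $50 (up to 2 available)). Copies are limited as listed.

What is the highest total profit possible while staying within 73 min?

By profit per min: poke bowl 14.90, gyoza plate 14.25, pad thai 10.77 lead.
Filling by ratio: pad thai + 3×poke bowl + 3×gyoza plate for 929, with 6 min left unused.
Dropping gyoza plate frees 8 min; slotting in pad thai (13 min) lifts the total to 955 at 72 min.

955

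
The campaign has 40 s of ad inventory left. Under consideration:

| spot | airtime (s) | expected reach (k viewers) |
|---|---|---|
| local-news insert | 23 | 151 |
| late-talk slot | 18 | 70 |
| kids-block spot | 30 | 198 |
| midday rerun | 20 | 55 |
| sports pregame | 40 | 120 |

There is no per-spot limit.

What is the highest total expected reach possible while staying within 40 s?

198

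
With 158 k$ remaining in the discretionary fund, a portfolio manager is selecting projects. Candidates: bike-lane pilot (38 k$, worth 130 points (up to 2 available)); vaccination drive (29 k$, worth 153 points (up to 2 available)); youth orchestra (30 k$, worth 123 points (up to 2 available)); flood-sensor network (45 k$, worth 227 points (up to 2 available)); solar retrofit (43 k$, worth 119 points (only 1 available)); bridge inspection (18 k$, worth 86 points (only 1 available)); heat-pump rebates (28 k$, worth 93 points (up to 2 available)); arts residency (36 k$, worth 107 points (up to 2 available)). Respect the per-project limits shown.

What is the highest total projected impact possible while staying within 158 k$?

Best packing: 2×vaccination drive + 2×flood-sensor network — 148 k$, 760 total.
No other feasible combination exceeds 760.

760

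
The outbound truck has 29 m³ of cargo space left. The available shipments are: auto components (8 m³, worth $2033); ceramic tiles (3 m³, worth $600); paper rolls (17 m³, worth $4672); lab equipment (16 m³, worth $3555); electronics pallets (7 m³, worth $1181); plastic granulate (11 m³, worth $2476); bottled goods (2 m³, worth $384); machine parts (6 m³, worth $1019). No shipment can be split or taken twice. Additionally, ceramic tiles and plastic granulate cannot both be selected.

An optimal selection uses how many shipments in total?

3

Optimal total is 7305.
auto components + ceramic tiles + paper rolls hits 7305 at 28 m³.
All optima have 3 shipments.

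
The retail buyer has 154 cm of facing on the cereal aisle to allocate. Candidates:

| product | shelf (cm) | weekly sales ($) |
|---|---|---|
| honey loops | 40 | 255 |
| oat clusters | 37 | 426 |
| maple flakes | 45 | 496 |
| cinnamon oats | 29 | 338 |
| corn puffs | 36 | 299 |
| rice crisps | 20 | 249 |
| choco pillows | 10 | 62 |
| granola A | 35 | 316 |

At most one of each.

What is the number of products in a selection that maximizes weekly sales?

4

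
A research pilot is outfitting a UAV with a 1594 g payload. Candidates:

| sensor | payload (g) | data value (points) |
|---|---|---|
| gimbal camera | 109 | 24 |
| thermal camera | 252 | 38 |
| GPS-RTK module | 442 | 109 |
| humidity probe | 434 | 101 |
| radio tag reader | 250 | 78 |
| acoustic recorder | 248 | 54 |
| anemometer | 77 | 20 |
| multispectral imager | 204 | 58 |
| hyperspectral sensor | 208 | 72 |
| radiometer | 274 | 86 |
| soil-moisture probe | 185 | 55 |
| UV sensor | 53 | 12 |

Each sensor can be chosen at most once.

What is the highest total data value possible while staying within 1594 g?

458

By data value per g: hyperspectral sensor 0.35, radiometer 0.31, radio tag reader 0.31, soil-moisture probe 0.30 lead.
Taking the top-ratio sensors first gives gimbal camera + radio tag reader + anemometer + multispectral imager + hyperspectral sensor + radiometer + soil-moisture probe + UV sensor for 405 (1360 g).
The 239 g tied up in gimbal camera and anemometer and UV sensor is better spent on GPS-RTK module — total rises to 458 (1563 g).
Every other selection either busts 1594 g or fails to beat 458.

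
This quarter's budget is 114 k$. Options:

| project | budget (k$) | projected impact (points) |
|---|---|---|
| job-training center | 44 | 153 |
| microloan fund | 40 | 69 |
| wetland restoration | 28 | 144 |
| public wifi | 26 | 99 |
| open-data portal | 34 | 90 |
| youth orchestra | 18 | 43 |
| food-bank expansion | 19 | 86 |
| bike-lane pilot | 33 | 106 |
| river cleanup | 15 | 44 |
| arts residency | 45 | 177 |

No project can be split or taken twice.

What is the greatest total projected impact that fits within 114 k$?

By projected impact per k$: wetland restoration 5.14, food-bank expansion 4.53, arts residency 3.93 lead.
Greedy by ratio would take wetland restoration + food-bank expansion + river cleanup + arts residency: 107 k$ used, total 451.
Dropping food-bank expansion frees 19 k$; slotting in public wifi (26 k$) lifts the total to 464 at 114 k$.
Runner-up wetland restoration + food-bank expansion + river cleanup + arts residency tops out at 451.

464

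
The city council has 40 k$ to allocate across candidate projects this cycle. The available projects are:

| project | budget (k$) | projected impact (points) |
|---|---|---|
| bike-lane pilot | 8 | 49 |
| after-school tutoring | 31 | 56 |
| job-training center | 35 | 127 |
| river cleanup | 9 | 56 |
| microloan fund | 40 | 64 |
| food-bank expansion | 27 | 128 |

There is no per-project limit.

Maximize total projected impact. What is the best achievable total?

245

By projected impact per k$: river cleanup 6.22, bike-lane pilot 6.12, food-bank expansion 4.74 lead.
A density-first pass picks 4×river cleanup — 224 at 36 k$.
Replace 4×river cleanup with 5×bike-lane pilot: the trade gains 21 net, giving 245 at 40 k$.
Every other selection either busts 40 k$ or fails to beat 245.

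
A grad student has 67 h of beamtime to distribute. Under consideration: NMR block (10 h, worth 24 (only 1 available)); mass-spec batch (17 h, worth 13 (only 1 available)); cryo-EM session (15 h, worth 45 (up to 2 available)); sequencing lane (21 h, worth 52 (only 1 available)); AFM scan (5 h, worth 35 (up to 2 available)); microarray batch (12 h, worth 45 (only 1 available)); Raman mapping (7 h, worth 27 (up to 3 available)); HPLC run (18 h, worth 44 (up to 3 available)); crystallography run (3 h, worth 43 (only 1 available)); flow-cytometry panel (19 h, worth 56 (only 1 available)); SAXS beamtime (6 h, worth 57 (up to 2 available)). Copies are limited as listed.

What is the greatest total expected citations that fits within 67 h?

371

Density check — crystallography run 14.33, SAXS beamtime 9.50, AFM scan 7.00, Raman mapping 3.86 are the best per h.
A density-first pass picks 2×AFM scan + microarray batch + 3×Raman mapping + crystallography run + 2×SAXS beamtime — 353 at 58 h.
The 7 h tied up in Raman mapping is better spent on cryo-EM session — total rises to 371 (66 h).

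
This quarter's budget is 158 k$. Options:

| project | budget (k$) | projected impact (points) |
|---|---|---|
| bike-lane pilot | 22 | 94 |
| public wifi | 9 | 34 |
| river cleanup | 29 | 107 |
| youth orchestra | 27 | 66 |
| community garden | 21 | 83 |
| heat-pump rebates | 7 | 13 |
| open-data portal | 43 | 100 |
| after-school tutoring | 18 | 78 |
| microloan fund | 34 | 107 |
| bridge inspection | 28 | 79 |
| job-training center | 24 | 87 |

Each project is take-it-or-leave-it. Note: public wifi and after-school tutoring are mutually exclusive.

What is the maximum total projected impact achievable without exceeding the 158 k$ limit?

Taking bike-lane pilot + river cleanup + community garden + heat-pump rebates + after-school tutoring + microloan fund + job-training center: 155 k$ used, 569 in projected impact.
Runner-up bike-lane pilot + river cleanup + community garden + microloan fund + bridge inspection + job-training center tops out at 557.

569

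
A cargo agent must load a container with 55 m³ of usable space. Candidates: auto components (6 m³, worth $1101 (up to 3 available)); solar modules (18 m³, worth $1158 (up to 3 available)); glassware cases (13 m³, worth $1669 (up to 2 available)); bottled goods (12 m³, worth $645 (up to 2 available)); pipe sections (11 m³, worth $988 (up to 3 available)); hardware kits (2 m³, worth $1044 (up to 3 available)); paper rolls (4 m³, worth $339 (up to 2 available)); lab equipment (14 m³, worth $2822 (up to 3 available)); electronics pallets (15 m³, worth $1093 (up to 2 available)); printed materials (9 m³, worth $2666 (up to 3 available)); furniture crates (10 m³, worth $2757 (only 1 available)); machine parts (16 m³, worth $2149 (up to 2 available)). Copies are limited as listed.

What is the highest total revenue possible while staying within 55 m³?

Taking 2×auto components + 3×hardware kits + 3×printed materials + furniture crates: 55 m³ used, 16089 in revenue.
No other feasible combination exceeds 16089.

16089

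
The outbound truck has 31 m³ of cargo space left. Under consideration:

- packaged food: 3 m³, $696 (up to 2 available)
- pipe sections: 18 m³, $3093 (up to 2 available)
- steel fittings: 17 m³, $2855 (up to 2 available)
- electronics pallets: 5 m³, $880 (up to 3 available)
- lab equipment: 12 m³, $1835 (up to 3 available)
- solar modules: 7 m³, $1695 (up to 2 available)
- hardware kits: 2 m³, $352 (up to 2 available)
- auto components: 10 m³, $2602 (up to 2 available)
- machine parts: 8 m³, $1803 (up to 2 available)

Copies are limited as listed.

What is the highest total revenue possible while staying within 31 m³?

7703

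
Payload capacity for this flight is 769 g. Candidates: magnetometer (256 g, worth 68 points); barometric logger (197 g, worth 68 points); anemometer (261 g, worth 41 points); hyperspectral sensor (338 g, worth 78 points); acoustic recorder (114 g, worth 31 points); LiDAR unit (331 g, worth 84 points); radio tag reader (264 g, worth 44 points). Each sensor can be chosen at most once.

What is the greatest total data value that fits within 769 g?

183

The ratio heuristic lands on magnetometer + barometric logger + acoustic recorder (167) but leaves 202 g idle.
Dropping barometric logger frees 197 g; slotting in LiDAR unit (331 g) lifts the total to 183 at 701 g.
The spare 68 g is too small for any remaining sensor, and no exchange beats 183.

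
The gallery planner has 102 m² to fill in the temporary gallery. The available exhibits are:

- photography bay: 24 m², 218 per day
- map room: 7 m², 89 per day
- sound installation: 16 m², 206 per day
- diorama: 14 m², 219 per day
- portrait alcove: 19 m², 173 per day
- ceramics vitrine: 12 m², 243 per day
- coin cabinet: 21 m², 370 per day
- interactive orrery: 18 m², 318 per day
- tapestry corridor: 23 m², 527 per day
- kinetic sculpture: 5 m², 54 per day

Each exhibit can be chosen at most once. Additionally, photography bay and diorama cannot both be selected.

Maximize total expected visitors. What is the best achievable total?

By expected visitors per m²: tapestry corridor 22.91, ceramics vitrine 20.25, interactive orrery 17.67, coin cabinet 17.62 lead.
Best packing: map room + diorama + ceramics vitrine + coin cabinet + interactive orrery + tapestry corridor + kinetic sculpture — 100 m², 1820 total.
Next best is map room + sound installation + ceramics vitrine + coin cabinet + interactive orrery + tapestry corridor + kinetic sculpture at 1807 (102 m²) — short by 13.

1820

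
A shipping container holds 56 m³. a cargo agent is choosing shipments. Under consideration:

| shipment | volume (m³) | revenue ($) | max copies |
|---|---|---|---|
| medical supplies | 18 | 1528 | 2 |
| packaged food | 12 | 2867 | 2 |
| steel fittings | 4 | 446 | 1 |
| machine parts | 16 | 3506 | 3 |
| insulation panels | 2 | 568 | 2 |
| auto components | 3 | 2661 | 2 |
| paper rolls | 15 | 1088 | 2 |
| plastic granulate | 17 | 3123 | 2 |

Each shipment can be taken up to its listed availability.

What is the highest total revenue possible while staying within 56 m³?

Ranking by ratio (revenue/m³): auto components 887.00, insulation panels 284.00, packaged food 238.92.
The ratio heuristic lands on 2×packaged food + steel fittings + machine parts + 2×insulation panels + 2×auto components (16144) but leaves 2 m³ idle.
The 30 m³ tied up in 2×packaged food and steel fittings and insulation panels is better spent on 2×machine parts — total rises to 16408 (56 m³).

16408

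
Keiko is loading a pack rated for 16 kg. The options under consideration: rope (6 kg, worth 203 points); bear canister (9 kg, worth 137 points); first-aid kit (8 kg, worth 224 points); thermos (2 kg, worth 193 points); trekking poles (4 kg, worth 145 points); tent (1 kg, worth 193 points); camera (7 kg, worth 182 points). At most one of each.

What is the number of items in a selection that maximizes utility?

Best achievable utility is 771.
For example rope + thermos + tent + camera achieves it, using 16 kg.
All optima have 4 items.

4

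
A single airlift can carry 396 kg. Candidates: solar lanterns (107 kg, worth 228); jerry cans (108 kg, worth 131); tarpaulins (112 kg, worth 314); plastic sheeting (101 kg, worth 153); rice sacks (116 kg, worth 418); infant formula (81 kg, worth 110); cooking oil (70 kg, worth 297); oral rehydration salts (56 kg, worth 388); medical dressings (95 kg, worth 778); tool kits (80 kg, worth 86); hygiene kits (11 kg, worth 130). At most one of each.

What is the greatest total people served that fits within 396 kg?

2028

A density-first pass picks rice sacks + cooking oil + oral rehydration salts + medical dressings + hygiene kits — 2011 at 348 kg.
The 70 kg tied up in cooking oil is better spent on tarpaulins — total rises to 2028 (390 kg).
Next best is rice sacks + cooking oil + oral rehydration salts + medical dressings + hygiene kits at 2011 (348 kg) — short by 17.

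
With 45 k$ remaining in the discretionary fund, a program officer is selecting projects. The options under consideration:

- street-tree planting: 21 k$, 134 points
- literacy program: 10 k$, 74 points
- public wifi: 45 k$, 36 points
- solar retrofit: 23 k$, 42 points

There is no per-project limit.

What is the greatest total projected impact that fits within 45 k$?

296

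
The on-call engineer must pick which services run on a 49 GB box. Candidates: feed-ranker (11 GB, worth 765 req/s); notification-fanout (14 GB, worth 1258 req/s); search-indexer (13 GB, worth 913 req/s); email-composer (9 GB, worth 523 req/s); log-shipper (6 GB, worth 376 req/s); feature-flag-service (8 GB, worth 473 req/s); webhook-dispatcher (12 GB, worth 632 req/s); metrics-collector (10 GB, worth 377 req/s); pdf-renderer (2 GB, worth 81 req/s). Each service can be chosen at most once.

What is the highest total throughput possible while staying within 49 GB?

By throughput per GB: notification-fanout 89.86, search-indexer 70.23, feed-ranker 69.55, log-shipper 62.67 lead.
Filling by ratio: feed-ranker + notification-fanout + search-indexer + log-shipper + pdf-renderer for 3393, with 3 GB left unused.
The 6 GB tied up in log-shipper is better spent on email-composer — total rises to 3540 (49 GB).

3540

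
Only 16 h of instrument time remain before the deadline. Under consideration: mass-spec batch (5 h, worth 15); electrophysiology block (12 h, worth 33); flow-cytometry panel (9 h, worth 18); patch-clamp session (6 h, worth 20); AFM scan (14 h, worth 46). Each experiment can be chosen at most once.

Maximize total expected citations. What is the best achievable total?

Greedy by ratio would take mass-spec batch + patch-clamp session: 11 h used, total 35.
Replace mass-spec batch and patch-clamp session with AFM scan: the trade gains 11 net, giving 46 at 14 h.

46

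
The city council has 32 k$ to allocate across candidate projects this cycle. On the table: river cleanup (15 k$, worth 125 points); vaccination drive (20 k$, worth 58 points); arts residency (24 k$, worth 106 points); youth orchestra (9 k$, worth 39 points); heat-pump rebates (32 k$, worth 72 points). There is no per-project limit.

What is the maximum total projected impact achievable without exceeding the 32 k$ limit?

250

2×river cleanup uses 30 of the 32 k$ and totals 250.
Every other selection either busts 32 k$ or fails to beat 250.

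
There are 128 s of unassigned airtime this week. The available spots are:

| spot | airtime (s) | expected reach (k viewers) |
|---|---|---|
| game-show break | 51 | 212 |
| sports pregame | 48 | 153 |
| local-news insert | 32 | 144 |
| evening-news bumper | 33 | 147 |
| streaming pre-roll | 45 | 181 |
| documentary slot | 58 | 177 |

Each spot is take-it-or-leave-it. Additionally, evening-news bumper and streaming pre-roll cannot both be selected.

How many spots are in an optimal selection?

3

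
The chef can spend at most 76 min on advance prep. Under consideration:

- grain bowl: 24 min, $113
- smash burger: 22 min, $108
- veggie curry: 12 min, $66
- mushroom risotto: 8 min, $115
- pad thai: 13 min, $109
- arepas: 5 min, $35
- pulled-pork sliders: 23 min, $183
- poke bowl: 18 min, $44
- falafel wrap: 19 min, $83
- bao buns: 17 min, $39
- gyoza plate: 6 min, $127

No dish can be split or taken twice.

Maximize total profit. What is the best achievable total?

652

Density check — gyoza plate 21.17, mushroom risotto 14.38, pad thai 8.38, pulled-pork sliders 7.96 are the best per min.
The ratio heuristic lands on veggie curry + mushroom risotto + pad thai + arepas + pulled-pork sliders + gyoza plate (635) but leaves 9 min idle.
Dropping veggie curry frees 12 min; slotting in falafel wrap (19 min) lifts the total to 652 at 74 min.
Nothing else within 76 min beats 652.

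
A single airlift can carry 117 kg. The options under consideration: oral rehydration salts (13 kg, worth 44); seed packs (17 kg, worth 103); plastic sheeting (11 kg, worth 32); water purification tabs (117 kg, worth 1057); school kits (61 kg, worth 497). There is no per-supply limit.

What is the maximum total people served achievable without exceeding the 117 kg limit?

1057

The ratio ordering already packs tightly: water purification tabs, 117 kg, 1057.
Every other selection either busts 117 kg or fails to beat 1057.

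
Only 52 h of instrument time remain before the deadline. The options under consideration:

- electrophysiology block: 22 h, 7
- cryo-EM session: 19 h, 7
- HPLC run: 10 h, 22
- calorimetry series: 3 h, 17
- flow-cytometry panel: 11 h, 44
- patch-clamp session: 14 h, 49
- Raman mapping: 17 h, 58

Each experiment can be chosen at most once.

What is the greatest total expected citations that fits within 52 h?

173

Filling by ratio: calorimetry series + flow-cytometry panel + patch-clamp session + Raman mapping for 168, with 7 h left unused.
Replace calorimetry series with HPLC run: the trade gains 5 net, giving 173 at 52 h.
An exhaustive check of the 128 subsets confirms 173.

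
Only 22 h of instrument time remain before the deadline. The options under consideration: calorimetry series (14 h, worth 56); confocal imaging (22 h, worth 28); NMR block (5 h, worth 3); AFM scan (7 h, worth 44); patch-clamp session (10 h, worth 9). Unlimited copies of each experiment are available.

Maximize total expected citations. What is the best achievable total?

132

Best packing: 3×AFM scan — 21 h, 132 total.
That's the maximum — no swap from here does better than 132.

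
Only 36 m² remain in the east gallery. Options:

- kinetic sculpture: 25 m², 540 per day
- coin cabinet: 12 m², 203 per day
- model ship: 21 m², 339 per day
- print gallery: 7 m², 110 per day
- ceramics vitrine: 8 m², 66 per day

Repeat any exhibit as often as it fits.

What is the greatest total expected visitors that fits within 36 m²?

650

The ratio ordering already packs tightly: kinetic sculpture + print gallery, 32 m², 650.
The spare 4 m² is too small for any remaining exhibit, and no exchange beats 650.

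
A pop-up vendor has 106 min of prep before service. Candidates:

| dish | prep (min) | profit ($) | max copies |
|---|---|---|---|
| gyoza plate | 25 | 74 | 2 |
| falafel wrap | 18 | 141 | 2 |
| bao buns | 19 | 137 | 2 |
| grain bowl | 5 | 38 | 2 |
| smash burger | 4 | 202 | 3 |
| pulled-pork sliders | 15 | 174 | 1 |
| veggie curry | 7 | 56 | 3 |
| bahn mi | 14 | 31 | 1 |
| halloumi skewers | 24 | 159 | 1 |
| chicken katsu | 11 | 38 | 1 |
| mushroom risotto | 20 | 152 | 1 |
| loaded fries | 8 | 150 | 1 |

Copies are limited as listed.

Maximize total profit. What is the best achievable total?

1476

The ratio heuristic lands on 2×falafel wrap + 2×grain bowl + 3×smash burger + pulled-pork sliders + 3×veggie curry + loaded fries (1456) but leaves 4 min idle.
The 17 min tied up in 2×grain bowl and veggie curry is better spent on mushroom risotto — total rises to 1476 (105 min).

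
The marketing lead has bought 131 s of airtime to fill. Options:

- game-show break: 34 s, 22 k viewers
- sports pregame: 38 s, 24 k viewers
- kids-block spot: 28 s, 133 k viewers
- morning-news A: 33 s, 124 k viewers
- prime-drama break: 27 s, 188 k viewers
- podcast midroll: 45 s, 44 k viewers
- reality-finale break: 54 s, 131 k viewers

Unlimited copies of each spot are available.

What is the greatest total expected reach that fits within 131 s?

752

By expected reach per s: prime-drama break 6.96, kids-block spot 4.75, morning-news A 3.76 lead.
Taking 4×prime-drama break: 108 s used, 752 in expected reach.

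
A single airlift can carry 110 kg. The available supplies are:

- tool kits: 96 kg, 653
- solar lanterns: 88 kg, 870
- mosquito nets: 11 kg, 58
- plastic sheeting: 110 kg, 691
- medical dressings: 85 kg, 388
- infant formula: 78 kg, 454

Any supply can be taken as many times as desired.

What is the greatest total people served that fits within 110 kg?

986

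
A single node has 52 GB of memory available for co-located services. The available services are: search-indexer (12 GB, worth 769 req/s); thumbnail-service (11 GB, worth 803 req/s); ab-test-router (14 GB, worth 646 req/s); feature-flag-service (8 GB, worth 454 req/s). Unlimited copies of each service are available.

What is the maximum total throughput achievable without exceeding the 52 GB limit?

Density check — thumbnail-service 73.00, search-indexer 64.08, feature-flag-service 56.75, ab-test-router 46.14 are the best per GB.
The ratio ordering already packs tightly: 4×thumbnail-service + feature-flag-service, 52 GB, 3666.
No other feasible combination exceeds 3666.

3666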